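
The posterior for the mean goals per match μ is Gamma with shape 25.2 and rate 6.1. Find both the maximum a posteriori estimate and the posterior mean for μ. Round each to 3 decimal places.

MAP = 3.967, posterior mean = 4.131

Mode = (α−1)/β = 24.2/6.1 = 3.967.
Mean = α/β = 25.2/6.1 = 4.131.
The mean is pulled above the mode by the posterior's right skew.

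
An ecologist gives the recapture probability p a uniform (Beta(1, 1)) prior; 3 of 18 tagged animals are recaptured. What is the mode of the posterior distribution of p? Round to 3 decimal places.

0.167

Posterior: Beta(1+3, 1+15) = Beta(4, 16).
Mode = (4−1)/(4+16−2) = 3/18 = 0.167.
Mean = 4/(4+16) = 4/20 = 0.200.
This is the posterior mode — the MAP estimate.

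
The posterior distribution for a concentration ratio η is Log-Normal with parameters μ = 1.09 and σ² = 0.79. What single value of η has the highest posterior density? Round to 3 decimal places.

Mode = exp(μ − σ²) = exp(0.30) = 1.350.
Mean = exp(μ + σ²/2) = exp(1.485) = 4.415.
This is the posterior mode — the MAP estimate.

1.350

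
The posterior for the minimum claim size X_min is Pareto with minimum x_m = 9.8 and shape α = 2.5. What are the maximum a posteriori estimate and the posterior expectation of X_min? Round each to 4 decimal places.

The Pareto density is strictly decreasing on [x_m, ∞), so the mode is x_m = 9.8000.
Mean = α·x_m/(α−1) = 2.5·9.8/1.5 = 16.3333.

maximum a posteriori estimate = 9.8000, posterior expectation = 16.3333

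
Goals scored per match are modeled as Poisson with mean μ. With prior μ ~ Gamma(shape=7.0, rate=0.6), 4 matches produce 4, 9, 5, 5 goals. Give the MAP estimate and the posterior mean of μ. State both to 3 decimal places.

MAP: 6.304. Posterior mean: 6.522.

Σ counts = 23. Posterior: Gamma(shape = 7.0+23 = 30.0, rate = 0.6+4 = 4.6).
Mode = (α−1)/β = 29.0/4.6 = 6.304.
Mean = α/β = 30.0/4.6 = 6.522.
Right-skewed posterior ⇒ mode < mean.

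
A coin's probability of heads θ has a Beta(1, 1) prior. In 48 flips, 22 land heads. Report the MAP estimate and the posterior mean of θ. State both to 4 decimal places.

MAP = 0.4583, posterior mean = 0.4600

Posterior: Beta(1+22, 1+26) = Beta(23, 27).
Mode = (23−1)/(23+27−2) = 22/48 = 0.4583.
With a flat prior the MAP equals the MLE, 22/48.
Mean = 23/(23+27) = 23/50 = 0.4600.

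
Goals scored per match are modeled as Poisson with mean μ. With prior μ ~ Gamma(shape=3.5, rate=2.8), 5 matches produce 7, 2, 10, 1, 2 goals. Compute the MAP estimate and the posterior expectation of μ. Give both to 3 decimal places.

Σ counts = 22. Posterior: Gamma(shape = 3.5+22 = 25.5, rate = 2.8+5 = 7.8).
Mode = (α−1)/β = 24.5/7.8 = 3.141.
Mean = α/β = 25.5/7.8 = 3.269.
The mean is pulled above the mode by the posterior's right skew.

μ_MAP = 3.141, E[μ|data] = 3.269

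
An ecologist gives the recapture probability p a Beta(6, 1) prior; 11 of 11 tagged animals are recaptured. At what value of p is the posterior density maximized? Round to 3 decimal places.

1.000

Posterior: Beta(6+11, 1+0) = Beta(17, 1).
Since β = 1 ≤ 1 and α > 1, the Beta density is monotone increasing on [0,1]; the mode is at 1.
Mean = 17/(17+1) = 0.944.
This is the posterior mode — the MAP estimate.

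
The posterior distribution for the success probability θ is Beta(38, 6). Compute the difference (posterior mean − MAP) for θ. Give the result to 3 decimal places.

Mode = (38−1)/(38+6−2) = 37/42 = 0.881.
Mean = 38/(38+6) = 38/44 = 0.864.
Difference = 0.864 − 0.881 = -0.017.

-0.017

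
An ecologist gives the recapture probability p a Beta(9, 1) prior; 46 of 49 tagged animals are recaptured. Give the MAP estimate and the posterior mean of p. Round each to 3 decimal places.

Posterior: Beta(9+46, 1+3) = Beta(55, 4).
Mode = (55−1)/(55+4−2) = 54/57 = 0.947.
Mean = 55/(55+4) = 55/59 = 0.932.
The mean is pulled below the mode by the posterior's left skew.

MAP estimate = 0.947, posterior mean = 0.932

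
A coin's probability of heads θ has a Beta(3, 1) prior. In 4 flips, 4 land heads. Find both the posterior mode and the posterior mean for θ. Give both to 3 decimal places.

posterior mode = 1.000, posterior mean = 0.875

Posterior: Beta(3+4, 1+0) = Beta(7, 1).
Since β = 1 ≤ 1 and α > 1, the Beta density is monotone increasing on [0,1]; the mode is at 1.
Mean = 7/(7+1) = 0.875.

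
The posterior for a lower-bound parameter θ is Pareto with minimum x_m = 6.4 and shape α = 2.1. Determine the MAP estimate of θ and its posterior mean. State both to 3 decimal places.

The Pareto density is strictly decreasing on [x_m, ∞), so the mode is x_m = 6.400.
Mean = α·x_m/(α−1) = 2.1·6.4/1.1 = 12.218.

MAP = 6.400, posterior mean = 12.218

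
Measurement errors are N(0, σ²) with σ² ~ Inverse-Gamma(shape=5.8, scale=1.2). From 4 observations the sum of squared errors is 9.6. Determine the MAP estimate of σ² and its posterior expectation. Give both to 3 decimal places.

MAP estimate = 0.682, posterior expectation = 0.882

Posterior: Inverse-Gamma(shape = 5.8+4/2 = 7.8, scale = 1.2+9.6/2 = 6.0).
Mode = β/(α+1) = 6.0/8.8 = 0.682.
Mean = β/(α−1) = 6.0/6.8 = 0.882.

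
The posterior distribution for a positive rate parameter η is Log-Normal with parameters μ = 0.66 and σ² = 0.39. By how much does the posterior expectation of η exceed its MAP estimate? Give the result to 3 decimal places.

1.041

Mode = exp(μ − σ²) = exp(0.27) = 1.310.
Mean = exp(μ + σ²/2) = exp(0.855) = 2.351.
Difference = 2.351 − 1.310 = 1.041.
Right-skewed posterior ⇒ mode < mean.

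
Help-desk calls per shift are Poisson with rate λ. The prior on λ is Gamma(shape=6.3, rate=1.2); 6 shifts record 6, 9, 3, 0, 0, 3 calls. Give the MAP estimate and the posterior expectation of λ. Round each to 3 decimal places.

Σ counts = 21. Posterior: Gamma(shape = 6.3+21 = 27.3, rate = 1.2+6 = 7.2).
Mode = (α−1)/β = 26.3/7.2 = 3.653.
Mean = α/β = 27.3/7.2 = 3.792.

MAP estimate = 3.653, posterior expectation = 3.792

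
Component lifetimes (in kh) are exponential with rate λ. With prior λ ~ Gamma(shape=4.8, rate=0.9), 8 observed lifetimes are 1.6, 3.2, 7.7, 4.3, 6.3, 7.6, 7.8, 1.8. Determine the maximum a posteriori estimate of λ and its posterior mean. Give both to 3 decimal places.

maximum a posteriori estimate = 0.286, posterior mean = 0.311

Σ times = 40.3. Posterior: Gamma(shape = 4.8+8 = 12.8, rate = 0.9+40.3 = 41.2).
Mode = (α−1)/β = 11.8/41.2 = 0.286.
Mean = α/β = 12.8/41.2 = 0.311.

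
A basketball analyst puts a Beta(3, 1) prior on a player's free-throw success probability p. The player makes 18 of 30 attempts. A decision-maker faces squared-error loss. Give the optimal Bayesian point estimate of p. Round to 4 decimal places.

Posterior: Beta(3+18, 1+12) = Beta(21, 13).
Mode = (21−1)/(21+13−2) = 20/32 = 0.6250.
Mean = 21/(21+13) = 21/34 = 0.6176.
Squared-error loss ⇒ the optimal estimator is the posterior mean.

0.6176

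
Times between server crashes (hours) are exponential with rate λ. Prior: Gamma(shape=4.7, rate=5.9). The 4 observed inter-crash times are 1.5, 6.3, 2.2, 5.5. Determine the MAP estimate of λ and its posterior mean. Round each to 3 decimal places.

Σ times = 15.5. Posterior: Gamma(shape = 4.7+4 = 8.7, rate = 5.9+15.5 = 21.4).
Mode = (α−1)/β = 7.7/21.4 = 0.360.
Mean = α/β = 8.7/21.4 = 0.407.

MAP = 0.360; posterior mean = 0.407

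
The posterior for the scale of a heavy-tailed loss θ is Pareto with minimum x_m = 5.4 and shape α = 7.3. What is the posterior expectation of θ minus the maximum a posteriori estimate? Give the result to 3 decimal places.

0.857

The Pareto density is strictly decreasing on [x_m, ∞), so the mode is x_m = 5.400.
Mean = α·x_m/(α−1) = 7.3·5.4/6.3 = 6.257.
Difference = 6.257 − 5.400 = 0.857.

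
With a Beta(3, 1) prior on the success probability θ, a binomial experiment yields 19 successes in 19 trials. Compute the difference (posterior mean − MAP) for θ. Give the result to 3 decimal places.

Posterior: Beta(3+19, 1+0) = Beta(22, 1).
Since β = 1 ≤ 1 and α > 1, the Beta density is monotone increasing on [0,1]; the mode is at 1.
Mean = 22/(22+1) = 0.957.
Difference = 0.957 − 1.000 = -0.043.

-0.043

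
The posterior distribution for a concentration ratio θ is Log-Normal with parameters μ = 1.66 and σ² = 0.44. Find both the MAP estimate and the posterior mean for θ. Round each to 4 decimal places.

MAP = 3.3872, posterior mean = 6.5535

Mode = exp(μ − σ²) = exp(1.22) = 3.3872.
Mean = exp(μ + σ²/2) = exp(1.880) = 6.5535.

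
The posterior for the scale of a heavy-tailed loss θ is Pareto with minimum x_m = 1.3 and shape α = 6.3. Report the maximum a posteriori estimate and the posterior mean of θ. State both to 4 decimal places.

MAP: 1.3000. Posterior mean: 1.5453.

The Pareto density is strictly decreasing on [x_m, ∞), so the mode is x_m = 1.3000.
Mean = α·x_m/(α−1) = 6.3·1.3/5.3 = 1.5453.
Mean > mode: the posterior has a right tail.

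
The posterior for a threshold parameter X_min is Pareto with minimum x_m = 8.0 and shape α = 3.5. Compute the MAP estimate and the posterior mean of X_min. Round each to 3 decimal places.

MAP = 8.000, posterior mean = 11.200

The Pareto density is strictly decreasing on [x_m, ∞), so the mode is x_m = 8.000.
Mean = α·x_m/(α−1) = 3.5·8.0/2.5 = 11.200.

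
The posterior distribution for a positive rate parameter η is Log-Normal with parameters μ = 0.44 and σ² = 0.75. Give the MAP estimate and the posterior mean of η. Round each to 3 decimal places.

Mode = exp(μ − σ²) = exp(-0.31) = 0.733.
Mean = exp(μ + σ²/2) = exp(0.815) = 2.259.
The mean is pulled above the mode by the posterior's right skew.

MAP = 0.733; posterior mean = 2.259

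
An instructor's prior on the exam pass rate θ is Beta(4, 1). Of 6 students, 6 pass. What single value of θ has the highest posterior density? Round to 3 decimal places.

Posterior: Beta(4+6, 1+0) = Beta(10, 1).
Since β = 1 ≤ 1 and α > 1, the Beta density is monotone increasing on [0,1]; the mode is at 1.
Mean = 10/(10+1) = 0.909.
This is the posterior mode — the MAP estimate.

1.000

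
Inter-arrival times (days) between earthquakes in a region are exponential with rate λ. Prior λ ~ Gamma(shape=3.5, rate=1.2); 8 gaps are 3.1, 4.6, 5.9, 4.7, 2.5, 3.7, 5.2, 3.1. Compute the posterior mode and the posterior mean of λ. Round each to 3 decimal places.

MAP = 0.309, posterior mean = 0.338

Σ times = 32.8. Posterior: Gamma(shape = 3.5+8 = 11.5, rate = 1.2+32.8 = 34.0).
Mode = (α−1)/β = 10.5/34.0 = 0.309.
Mean = α/β = 11.5/34.0 = 0.338.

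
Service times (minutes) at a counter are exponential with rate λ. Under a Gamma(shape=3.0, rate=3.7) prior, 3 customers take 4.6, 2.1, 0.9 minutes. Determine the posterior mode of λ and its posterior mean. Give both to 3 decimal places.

Σ times = 7.6. Posterior: Gamma(shape = 3.0+3 = 6.0, rate = 3.7+7.6 = 11.3).
Mode = (α−1)/β = 5.0/11.3 = 0.442.
Mean = α/β = 6.0/11.3 = 0.531.

MAP = 0.442, posterior mean = 0.531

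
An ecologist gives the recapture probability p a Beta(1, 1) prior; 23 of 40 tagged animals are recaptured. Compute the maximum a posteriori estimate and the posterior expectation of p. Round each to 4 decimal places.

Posterior: Beta(1+23, 1+17) = Beta(24, 18).
Mode = (24−1)/(24+18−2) = 23/40 = 0.5750.
Mean = 24/(24+18) = 24/42 = 0.5714.
Left-skewed posterior ⇒ mean < mode.

p_MAP = 0.5750, E[p|data] = 0.5714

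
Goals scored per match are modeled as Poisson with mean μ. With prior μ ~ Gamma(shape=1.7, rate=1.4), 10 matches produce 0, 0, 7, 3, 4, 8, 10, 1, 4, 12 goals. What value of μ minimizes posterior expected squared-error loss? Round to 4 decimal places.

4.4474

Σ counts = 49. Posterior: Gamma(shape = 1.7+49 = 50.7, rate = 1.4+10 = 11.4).
Mode = (α−1)/β = 49.7/11.4 = 4.3596.
Mean = α/β = 50.7/11.4 = 4.4474.
Squared-error loss ⇒ the optimal estimator is the posterior mean.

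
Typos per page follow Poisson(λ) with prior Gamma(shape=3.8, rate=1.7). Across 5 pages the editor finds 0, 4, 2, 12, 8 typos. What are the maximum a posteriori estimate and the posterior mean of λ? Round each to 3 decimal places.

Σ counts = 26. Posterior: Gamma(shape = 3.8+26 = 29.8, rate = 1.7+5 = 6.7).
Mode = (α−1)/β = 28.8/6.7 = 4.299.
Mean = α/β = 29.8/6.7 = 4.448.
The mean is pulled above the mode by the posterior's right skew.

MAP = 4.299, posterior mean = 4.448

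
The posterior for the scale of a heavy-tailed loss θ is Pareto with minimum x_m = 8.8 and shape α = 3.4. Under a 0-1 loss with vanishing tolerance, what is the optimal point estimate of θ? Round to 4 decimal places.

8.8000

The Pareto density is strictly decreasing on [x_m, ∞), so the mode is x_m = 8.8000.
Mean = α·x_m/(α−1) = 3.4·8.8/2.4 = 12.4667.
This is the posterior mode — the MAP estimate.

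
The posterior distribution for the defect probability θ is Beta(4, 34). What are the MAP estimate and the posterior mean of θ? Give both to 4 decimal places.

MAP = 0.0833; posterior mean = 0.1053

Mode = (4−1)/(4+34−2) = 3/36 = 0.0833.
Mean = 4/(4+34) = 4/38 = 0.1053.
The mean is pulled above the mode by the posterior's right skew.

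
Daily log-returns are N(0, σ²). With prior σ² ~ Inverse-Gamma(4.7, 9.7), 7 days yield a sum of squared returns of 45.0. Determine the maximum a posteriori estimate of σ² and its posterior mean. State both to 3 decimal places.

Posterior: Inverse-Gamma(shape = 4.7+7/2 = 8.2, scale = 9.7+45.0/2 = 32.2).
Mode = β/(α+1) = 32.2/9.2 = 3.500.
Mean = β/(α−1) = 32.2/7.2 = 4.472.
The posterior is right-skewed, so the mean exceeds the mode.

MAP: 3.500. Posterior mean: 4.472.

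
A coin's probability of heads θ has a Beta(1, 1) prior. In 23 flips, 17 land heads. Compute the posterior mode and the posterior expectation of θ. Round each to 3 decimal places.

MAP = 0.739, posterior mean = 0.720

Posterior: Beta(1+17, 1+6) = Beta(18, 7).
Mode = (18−1)/(18+7−2) = 17/23 = 0.739.
With a flat prior the MAP equals the MLE, 17/23.
Mean = 18/(18+7) = 18/25 = 0.720.
Mode > mean: the posterior has a left tail.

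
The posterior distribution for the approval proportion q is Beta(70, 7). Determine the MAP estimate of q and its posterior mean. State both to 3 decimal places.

Mode = (70−1)/(70+7−2) = 69/75 = 0.920.
Mean = 70/(70+7) = 70/77 = 0.909.

q_MAP = 0.920, E[q|data] = 0.909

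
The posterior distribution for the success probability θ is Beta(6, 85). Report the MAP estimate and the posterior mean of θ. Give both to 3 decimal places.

Mode = (6−1)/(6+85−2) = 5/89 = 0.056.
Mean = 6/(6+85) = 6/91 = 0.066.

MAP: 0.056. Posterior mean: 0.066.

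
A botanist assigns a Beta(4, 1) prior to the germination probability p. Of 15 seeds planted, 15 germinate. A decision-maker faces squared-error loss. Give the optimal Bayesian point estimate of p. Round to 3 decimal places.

0.950

Posterior: Beta(4+15, 1+0) = Beta(19, 1).
Since β = 1 ≤ 1 and α > 1, the Beta density is monotone increasing on [0,1]; the mode is at 1.
Mean = 19/(19+1) = 0.950.
Squared-error loss ⇒ the optimal estimator is the posterior mean.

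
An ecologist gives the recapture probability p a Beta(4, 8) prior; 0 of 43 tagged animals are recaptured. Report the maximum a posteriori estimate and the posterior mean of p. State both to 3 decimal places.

Posterior: Beta(4+0, 8+43) = Beta(4, 51).
Mode = (4−1)/(4+51−2) = 3/53 = 0.057.
Mean = 4/(4+51) = 4/55 = 0.073.
Mean > mode: the posterior has a right tail.

maximum a posteriori estimate = 0.057, posterior mean = 0.073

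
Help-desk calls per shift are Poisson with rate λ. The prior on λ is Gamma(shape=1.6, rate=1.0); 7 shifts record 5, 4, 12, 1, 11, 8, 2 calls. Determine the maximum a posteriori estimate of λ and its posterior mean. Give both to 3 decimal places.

Σ counts = 43. Posterior: Gamma(shape = 1.6+43 = 44.6, rate = 1.0+7 = 8.0).
Mode = (α−1)/β = 43.6/8.0 = 5.450.
Mean = α/β = 44.6/8.0 = 5.575.

MAP = 5.450; posterior mean = 5.575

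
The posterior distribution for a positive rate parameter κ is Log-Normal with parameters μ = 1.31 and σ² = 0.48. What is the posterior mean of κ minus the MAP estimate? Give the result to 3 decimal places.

2.418

Mode = exp(μ − σ²) = exp(0.83) = 2.293.
Mean = exp(μ + σ²/2) = exp(1.550) = 4.711.
Difference = 4.711 − 2.293 = 2.418.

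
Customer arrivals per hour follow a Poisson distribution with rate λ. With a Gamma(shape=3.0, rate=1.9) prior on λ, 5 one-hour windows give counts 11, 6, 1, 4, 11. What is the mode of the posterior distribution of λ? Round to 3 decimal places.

5.072

Σ counts = 33. Posterior: Gamma(shape = 3.0+33 = 36.0, rate = 1.9+5 = 6.9).
Mode = (α−1)/β = 35.0/6.9 = 5.072.
Mean = α/β = 36.0/6.9 = 5.217.
This is the posterior mode — the MAP estimate.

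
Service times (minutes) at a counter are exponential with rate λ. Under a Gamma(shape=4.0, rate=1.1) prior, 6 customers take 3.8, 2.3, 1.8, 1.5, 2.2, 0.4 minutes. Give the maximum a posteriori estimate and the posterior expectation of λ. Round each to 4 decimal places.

Σ times = 12.0. Posterior: Gamma(shape = 4.0+6 = 10.0, rate = 1.1+12.0 = 13.1).
Mode = (α−1)/β = 9.0/13.1 = 0.6870.
Mean = α/β = 10.0/13.1 = 0.7634.

MAP: 0.6870. Posterior mean: 0.7634.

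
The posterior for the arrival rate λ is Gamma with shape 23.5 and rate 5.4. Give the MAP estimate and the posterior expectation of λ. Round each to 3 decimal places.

Mode = (α−1)/β = 22.5/5.4 = 4.167.
Mean = α/β = 23.5/5.4 = 4.352.

MAP estimate = 4.167, posterior expectation = 4.352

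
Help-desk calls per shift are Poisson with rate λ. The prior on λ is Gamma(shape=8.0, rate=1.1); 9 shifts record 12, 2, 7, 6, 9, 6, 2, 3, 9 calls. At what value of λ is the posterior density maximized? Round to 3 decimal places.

Σ counts = 56. Posterior: Gamma(shape = 8.0+56 = 64.0, rate = 1.1+9 = 10.1).
Mode = (α−1)/β = 63.0/10.1 = 6.238.
Mean = α/β = 64.0/10.1 = 6.337.
This is the posterior mode — the MAP estimate.

6.238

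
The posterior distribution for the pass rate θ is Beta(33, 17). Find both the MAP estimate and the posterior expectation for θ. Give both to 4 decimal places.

θ_MAP = 0.6667, E[θ|data] = 0.6600

Mode = (33−1)/(33+17−2) = 32/48 = 0.6667.
Mean = 33/(33+17) = 33/50 = 0.6600.
Mode > mean: the posterior has a left tail.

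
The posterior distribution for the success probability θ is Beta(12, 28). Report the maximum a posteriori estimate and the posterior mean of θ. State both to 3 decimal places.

MAP = 0.289, posterior mean = 0.300

Mode = (12−1)/(12+28−2) = 11/38 = 0.289.
Mean = 12/(12+28) = 12/40 = 0.300.
The posterior is right-skewed, so the mean exceeds the mode.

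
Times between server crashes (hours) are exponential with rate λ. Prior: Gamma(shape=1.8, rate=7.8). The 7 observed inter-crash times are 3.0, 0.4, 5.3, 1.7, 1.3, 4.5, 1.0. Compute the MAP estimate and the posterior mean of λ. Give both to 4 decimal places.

Σ times = 17.2. Posterior: Gamma(shape = 1.8+7 = 8.8, rate = 7.8+17.2 = 25.0).
Mode = (α−1)/β = 7.8/25.0 = 0.3120.
Mean = α/β = 8.8/25.0 = 0.3520.
Right-skewed posterior ⇒ mode < mean.

MAP = 0.3120; posterior mean = 0.3520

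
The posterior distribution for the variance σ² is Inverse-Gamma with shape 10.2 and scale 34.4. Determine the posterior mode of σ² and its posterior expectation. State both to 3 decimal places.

Mode = β/(α+1) = 34.4/11.2 = 3.071.
Mean = β/(α−1) = 34.4/9.2 = 3.739.

MAP = 3.071; posterior mean = 3.739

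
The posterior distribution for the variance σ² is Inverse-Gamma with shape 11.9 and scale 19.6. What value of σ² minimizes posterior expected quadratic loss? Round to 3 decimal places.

1.798

Mode = β/(α+1) = 19.6/12.9 = 1.519.
Mean = β/(α−1) = 19.6/10.9 = 1.798.
Quadratic loss ⇒ the optimal estimator is the posterior mean.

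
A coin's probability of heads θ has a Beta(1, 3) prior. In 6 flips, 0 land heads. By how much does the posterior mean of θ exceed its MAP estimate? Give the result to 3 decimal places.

Posterior: Beta(1+0, 3+6) = Beta(1, 9).
Since α = 1 ≤ 1 and β > 1, the Beta density is monotone decreasing on [0,1]; the mode is at 0.
Mean = 1/(1+9) = 0.100.
Difference = 0.100 − 0.000 = 0.100.
The mean is pulled above the mode by the posterior's right skew.

0.100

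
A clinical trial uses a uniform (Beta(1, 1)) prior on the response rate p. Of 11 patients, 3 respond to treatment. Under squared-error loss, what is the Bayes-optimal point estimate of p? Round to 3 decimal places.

0.308

Posterior: Beta(1+3, 1+8) = Beta(4, 9).
Mode = (4−1)/(4+9−2) = 3/11 = 0.273.
With a flat prior the MAP equals the MLE, 3/11.
Mean = 4/(4+9) = 4/13 = 0.308.
Squared-error loss ⇒ the optimal estimator is the posterior mean.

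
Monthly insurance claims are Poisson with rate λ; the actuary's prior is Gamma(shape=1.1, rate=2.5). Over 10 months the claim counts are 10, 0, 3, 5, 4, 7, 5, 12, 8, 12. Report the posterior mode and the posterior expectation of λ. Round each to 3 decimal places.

Σ counts = 66. Posterior: Gamma(shape = 1.1+66 = 67.1, rate = 2.5+10 = 12.5).
Mode = (α−1)/β = 66.1/12.5 = 5.288.
Mean = α/β = 67.1/12.5 = 5.368.

MAP = 5.288, posterior mean = 5.368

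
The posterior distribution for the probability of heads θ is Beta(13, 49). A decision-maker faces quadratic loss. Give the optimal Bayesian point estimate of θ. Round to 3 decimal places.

0.210

Mode = (13−1)/(13+49−2) = 12/60 = 0.200.
Mean = 13/(13+49) = 13/62 = 0.210.
Quadratic loss ⇒ the optimal estimator is the posterior mean.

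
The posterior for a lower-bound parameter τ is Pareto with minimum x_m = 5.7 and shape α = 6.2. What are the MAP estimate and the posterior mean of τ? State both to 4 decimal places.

The Pareto density is strictly decreasing on [x_m, ∞), so the mode is x_m = 5.7000.
Mean = α·x_m/(α−1) = 6.2·5.7/5.2 = 6.7962.

τ_MAP = 5.7000, E[τ|data] = 6.7962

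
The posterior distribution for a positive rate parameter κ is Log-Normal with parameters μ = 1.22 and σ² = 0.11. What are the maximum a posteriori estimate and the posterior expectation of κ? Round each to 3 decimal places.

κ_MAP = 3.034, E[κ|data] = 3.579

Mode = exp(μ − σ²) = exp(1.11) = 3.034.
Mean = exp(μ + σ²/2) = exp(1.275) = 3.579.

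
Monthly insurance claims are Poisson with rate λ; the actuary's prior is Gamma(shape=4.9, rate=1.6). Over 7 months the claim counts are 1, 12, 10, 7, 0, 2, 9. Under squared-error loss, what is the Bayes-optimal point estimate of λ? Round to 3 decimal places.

Σ counts = 41. Posterior: Gamma(shape = 4.9+41 = 45.9, rate = 1.6+7 = 8.6).
Mode = (α−1)/β = 44.9/8.6 = 5.221.
Mean = α/β = 45.9/8.6 = 5.337.
Squared-error loss ⇒ the optimal estimator is the posterior mean.

5.337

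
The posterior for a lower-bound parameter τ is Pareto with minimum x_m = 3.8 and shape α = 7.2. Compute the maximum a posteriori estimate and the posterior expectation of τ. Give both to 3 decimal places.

MAP = 3.800; posterior mean = 4.413

The Pareto density is strictly decreasing on [x_m, ∞), so the mode is x_m = 3.800.
Mean = α·x_m/(α−1) = 7.2·3.8/6.2 = 4.413.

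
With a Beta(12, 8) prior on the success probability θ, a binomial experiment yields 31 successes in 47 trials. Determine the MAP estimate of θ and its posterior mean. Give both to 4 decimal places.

MAP: 0.6462. Posterior mean: 0.6418.

Posterior: Beta(12+31, 8+16) = Beta(43, 24).
Mode = (43−1)/(43+24−2) = 42/65 = 0.6462.
Mean = 43/(43+24) = 43/67 = 0.6418.
Mode > mean: the posterior has a left tail.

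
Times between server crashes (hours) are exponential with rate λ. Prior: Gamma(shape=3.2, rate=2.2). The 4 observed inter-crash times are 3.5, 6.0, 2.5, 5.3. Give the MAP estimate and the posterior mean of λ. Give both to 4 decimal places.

MAP = 0.3179, posterior mean = 0.3692

Σ times = 17.3. Posterior: Gamma(shape = 3.2+4 = 7.2, rate = 2.2+17.3 = 19.5).
Mode = (α−1)/β = 6.2/19.5 = 0.3179.
Mean = α/β = 7.2/19.5 = 0.3692.
Mean > mode: the posterior has a right tail.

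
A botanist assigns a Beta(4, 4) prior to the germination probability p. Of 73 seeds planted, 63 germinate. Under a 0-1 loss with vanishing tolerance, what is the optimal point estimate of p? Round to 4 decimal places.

Posterior: Beta(4+63, 4+10) = Beta(67, 14).
Mode = (67−1)/(67+14−2) = 66/79 = 0.8354.
Mean = 67/(67+14) = 67/81 = 0.8272.
This is the posterior mode — the MAP estimate.

0.8354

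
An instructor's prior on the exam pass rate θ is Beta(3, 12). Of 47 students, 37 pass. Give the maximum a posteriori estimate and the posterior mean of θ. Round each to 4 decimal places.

θ_MAP = 0.6500, E[θ|data] = 0.6452

Posterior: Beta(3+37, 12+10) = Beta(40, 22).
Mode = (40−1)/(40+22−2) = 39/60 = 0.6500.
Mean = 40/(40+22) = 40/62 = 0.6452.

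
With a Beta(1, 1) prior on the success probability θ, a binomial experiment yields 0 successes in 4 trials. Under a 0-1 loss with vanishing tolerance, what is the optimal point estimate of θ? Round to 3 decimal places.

Posterior: Beta(1+0, 1+4) = Beta(1, 5).
Since α = 1 ≤ 1 and β > 1, the Beta density is monotone decreasing on [0,1]; the mode is at 0.
Mean = 1/(1+5) = 0.167.
This is the posterior mode — the MAP estimate.

0.000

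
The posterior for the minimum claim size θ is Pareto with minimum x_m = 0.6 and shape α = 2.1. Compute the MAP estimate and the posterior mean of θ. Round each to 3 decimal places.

The Pareto density is strictly decreasing on [x_m, ∞), so the mode is x_m = 0.600.
Mean = α·x_m/(α−1) = 2.1·0.6/1.1 = 1.145.

MAP = 0.600, posterior mean = 1.145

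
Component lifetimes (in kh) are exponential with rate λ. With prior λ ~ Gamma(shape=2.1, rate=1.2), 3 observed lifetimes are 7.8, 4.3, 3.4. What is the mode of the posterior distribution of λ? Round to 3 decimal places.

0.246

Σ times = 15.5. Posterior: Gamma(shape = 2.1+3 = 5.1, rate = 1.2+15.5 = 16.7).
Mode = (α−1)/β = 4.1/16.7 = 0.246.
Mean = α/β = 5.1/16.7 = 0.305.
This is the posterior mode — the MAP estimate.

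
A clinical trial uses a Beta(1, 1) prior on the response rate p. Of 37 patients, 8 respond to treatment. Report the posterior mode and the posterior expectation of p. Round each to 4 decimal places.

posterior mode = 0.2162, posterior expectation = 0.2308

Posterior: Beta(1+8, 1+29) = Beta(9, 30).
Mode = (9−1)/(9+30−2) = 8/37 = 0.2162.
With a flat prior the MAP equals the MLE, 8/37.
Mean = 9/(9+30) = 9/39 = 0.2308.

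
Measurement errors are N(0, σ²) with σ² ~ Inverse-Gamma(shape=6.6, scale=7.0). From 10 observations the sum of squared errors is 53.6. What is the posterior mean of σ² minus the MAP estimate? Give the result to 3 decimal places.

Posterior: Inverse-Gamma(shape = 6.6+10/2 = 11.6, scale = 7.0+53.6/2 = 33.8).
Mode = β/(α+1) = 33.8/12.6 = 2.683.
Mean = β/(α−1) = 33.8/10.6 = 3.189.
Difference = 3.189 − 2.683 = 0.506.
Right-skewed posterior ⇒ mode < mean.

0.506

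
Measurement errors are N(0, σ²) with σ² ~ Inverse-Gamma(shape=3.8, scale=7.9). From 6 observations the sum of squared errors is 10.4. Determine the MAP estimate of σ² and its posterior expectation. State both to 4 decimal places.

MAP = 1.6795; posterior mean = 2.2586

Posterior: Inverse-Gamma(shape = 3.8+6/2 = 6.8, scale = 7.9+10.4/2 = 13.1).
Mode = β/(α+1) = 13.1/7.8 = 1.6795.
Mean = β/(α−1) = 13.1/5.8 = 2.2586.
The mean is pulled above the mode by the posterior's right skew.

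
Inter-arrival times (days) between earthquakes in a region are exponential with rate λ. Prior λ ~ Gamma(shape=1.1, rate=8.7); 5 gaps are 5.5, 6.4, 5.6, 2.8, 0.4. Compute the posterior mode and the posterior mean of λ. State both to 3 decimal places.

Σ times = 20.7. Posterior: Gamma(shape = 1.1+5 = 6.1, rate = 8.7+20.7 = 29.4).
Mode = (α−1)/β = 5.1/29.4 = 0.173.
Mean = α/β = 6.1/29.4 = 0.207.
Mean > mode: the posterior has a right tail.

posterior mode = 0.173, posterior mean = 0.207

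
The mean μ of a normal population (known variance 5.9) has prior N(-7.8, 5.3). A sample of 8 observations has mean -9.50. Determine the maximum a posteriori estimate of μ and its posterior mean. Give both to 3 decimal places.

Posterior for μ is Normal. Precision-weighted mean: (1/5.3·-7.8 + 8/5.9·-9.50) / (1/5.3 + 8/5.9) = -9.292.
A Normal posterior is symmetric, so mode = mean.

μ_MAP = -9.292, E[μ|data] = -9.292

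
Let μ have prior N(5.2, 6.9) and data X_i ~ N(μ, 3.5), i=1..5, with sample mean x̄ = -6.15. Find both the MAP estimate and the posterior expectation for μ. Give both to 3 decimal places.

Posterior for μ is Normal. Precision-weighted mean: (1/6.9·5.2 + 5/3.5·-6.15) / (1/6.9 + 5/3.5) = -5.105.
A Normal posterior is symmetric, so mode = mean.

MAP: -5.105. Posterior mean: -5.105.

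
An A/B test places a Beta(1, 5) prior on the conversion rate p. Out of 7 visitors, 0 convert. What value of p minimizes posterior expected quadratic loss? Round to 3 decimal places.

Posterior: Beta(1+0, 5+7) = Beta(1, 12).
Since α = 1 ≤ 1 and β > 1, the Beta density is monotone decreasing on [0,1]; the mode is at 0.
Mean = 1/(1+12) = 0.077.
Quadratic loss ⇒ the optimal estimator is the posterior mean.

0.077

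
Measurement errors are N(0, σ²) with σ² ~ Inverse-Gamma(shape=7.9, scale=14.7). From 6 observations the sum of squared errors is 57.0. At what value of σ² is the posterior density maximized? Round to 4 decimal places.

Posterior: Inverse-Gamma(shape = 7.9+6/2 = 10.9, scale = 14.7+57.0/2 = 43.2).
Mode = β/(α+1) = 43.2/11.9 = 3.6303.
Mean = β/(α−1) = 43.2/9.9 = 4.3636.
This is the posterior mode — the MAP estimate.

3.6303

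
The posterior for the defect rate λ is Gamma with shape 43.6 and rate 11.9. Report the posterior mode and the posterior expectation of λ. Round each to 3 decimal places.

Mode = (α−1)/β = 42.6/11.9 = 3.580.
Mean = α/β = 43.6/11.9 = 3.664.

MAP = 3.580; posterior mean = 3.664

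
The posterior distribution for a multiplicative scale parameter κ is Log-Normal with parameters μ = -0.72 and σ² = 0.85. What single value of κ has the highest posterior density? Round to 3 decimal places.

Mode = exp(μ − σ²) = exp(-1.57) = 0.208.
Mean = exp(μ + σ²/2) = exp(-0.295) = 0.745.
This is the posterior mode — the MAP estimate.

0.208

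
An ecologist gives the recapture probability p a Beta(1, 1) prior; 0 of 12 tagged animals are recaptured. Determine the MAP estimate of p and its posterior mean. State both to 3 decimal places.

MAP = 0.000, posterior mean = 0.071

Posterior: Beta(1+0, 1+12) = Beta(1, 13).
Since α = 1 ≤ 1 and β > 1, the Beta density is monotone decreasing on [0,1]; the mode is at 0.
Mean = 1/(1+13) = 0.071.
Right-skewed posterior ⇒ mode < mean.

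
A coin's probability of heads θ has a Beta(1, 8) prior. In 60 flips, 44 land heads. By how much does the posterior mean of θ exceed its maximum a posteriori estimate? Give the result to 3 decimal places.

-0.005

Posterior: Beta(1+44, 8+16) = Beta(45, 24).
Mode = (45−1)/(45+24−2) = 44/67 = 0.657.
Mean = 45/(45+24) = 45/69 = 0.652.
Difference = 0.652 − 0.657 = -0.005.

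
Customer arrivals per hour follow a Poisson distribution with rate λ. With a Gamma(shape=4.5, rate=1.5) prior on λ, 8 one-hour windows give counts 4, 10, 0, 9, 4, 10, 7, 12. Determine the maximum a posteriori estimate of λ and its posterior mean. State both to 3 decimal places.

maximum a posteriori estimate = 6.263, posterior mean = 6.368

Σ counts = 56. Posterior: Gamma(shape = 4.5+56 = 60.5, rate = 1.5+8 = 9.5).
Mode = (α−1)/β = 59.5/9.5 = 6.263.
Mean = α/β = 60.5/9.5 = 6.368.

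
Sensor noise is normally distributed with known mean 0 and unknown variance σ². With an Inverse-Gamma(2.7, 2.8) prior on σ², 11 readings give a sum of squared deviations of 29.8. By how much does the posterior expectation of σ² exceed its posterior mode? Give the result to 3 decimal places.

Posterior: Inverse-Gamma(shape = 2.7+11/2 = 8.2, scale = 2.8+29.8/2 = 17.7).
Mode = β/(α+1) = 17.7/9.2 = 1.924.
Mean = β/(α−1) = 17.7/7.2 = 2.458.
Difference = 2.458 − 1.924 = 0.534.

0.534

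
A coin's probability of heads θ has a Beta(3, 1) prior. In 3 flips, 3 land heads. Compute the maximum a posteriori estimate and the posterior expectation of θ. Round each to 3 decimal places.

MAP: 1.000. Posterior mean: 0.857.

Posterior: Beta(3+3, 1+0) = Beta(6, 1).
Since β = 1 ≤ 1 and α > 1, the Beta density is monotone increasing on [0,1]; the mode is at 1.
Mean = 6/(6+1) = 0.857.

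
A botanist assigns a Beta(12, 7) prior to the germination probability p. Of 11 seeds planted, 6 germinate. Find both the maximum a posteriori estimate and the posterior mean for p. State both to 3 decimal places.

Posterior: Beta(12+6, 7+5) = Beta(18, 12).
Mode = (18−1)/(18+12−2) = 17/28 = 0.607.
Mean = 18/(18+12) = 18/30 = 0.600.

MAP = 0.607, posterior mean = 0.600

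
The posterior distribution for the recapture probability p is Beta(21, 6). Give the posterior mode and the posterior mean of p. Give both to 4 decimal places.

MAP = 0.8000, posterior mean = 0.7778

Mode = (21−1)/(21+6−2) = 20/25 = 0.8000.
Mean = 21/(21+6) = 21/27 = 0.7778.
The posterior is left-skewed, so the mode exceeds the mean.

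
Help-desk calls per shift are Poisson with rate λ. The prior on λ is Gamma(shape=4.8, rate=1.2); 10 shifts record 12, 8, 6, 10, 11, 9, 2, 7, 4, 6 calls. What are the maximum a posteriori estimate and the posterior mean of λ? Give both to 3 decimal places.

maximum a posteriori estimate = 7.036, posterior mean = 7.125

Σ counts = 75. Posterior: Gamma(shape = 4.8+75 = 79.8, rate = 1.2+10 = 11.2).
Mode = (α−1)/β = 78.8/11.2 = 7.036.
Mean = α/β = 79.8/11.2 = 7.125.
The mean is pulled above the mode by the posterior's right skew.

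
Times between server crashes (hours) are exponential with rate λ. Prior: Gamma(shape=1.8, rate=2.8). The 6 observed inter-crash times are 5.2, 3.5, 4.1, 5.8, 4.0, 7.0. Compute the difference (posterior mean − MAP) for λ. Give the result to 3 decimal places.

Σ times = 29.6. Posterior: Gamma(shape = 1.8+6 = 7.8, rate = 2.8+29.6 = 32.4).
Mode = (α−1)/β = 6.8/32.4 = 0.210.
Mean = α/β = 7.8/32.4 = 0.241.
Difference = 0.241 − 0.210 = 0.031.
The mean is pulled above the mode by the posterior's right skew.

0.031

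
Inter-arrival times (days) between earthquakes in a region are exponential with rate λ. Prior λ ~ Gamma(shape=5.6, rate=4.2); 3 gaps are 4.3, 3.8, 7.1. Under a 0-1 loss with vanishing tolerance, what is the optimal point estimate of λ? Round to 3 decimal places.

Σ times = 15.2. Posterior: Gamma(shape = 5.6+3 = 8.6, rate = 4.2+15.2 = 19.4).
Mode = (α−1)/β = 7.6/19.4 = 0.392.
Mean = α/β = 8.6/19.4 = 0.443.
This is the posterior mode — the MAP estimate.

0.392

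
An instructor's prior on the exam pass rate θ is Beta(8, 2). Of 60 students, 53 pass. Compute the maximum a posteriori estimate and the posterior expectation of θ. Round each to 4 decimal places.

MAP = 0.8824, posterior mean = 0.8714

Posterior: Beta(8+53, 2+7) = Beta(61, 9).
Mode = (61−1)/(61+9−2) = 60/68 = 0.8824.
Mean = 61/(61+9) = 61/70 = 0.8714.
Mode > mean: the posterior has a left tail.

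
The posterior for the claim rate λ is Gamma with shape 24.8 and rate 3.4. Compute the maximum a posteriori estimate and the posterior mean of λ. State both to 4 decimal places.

Mode = (α−1)/β = 23.8/3.4 = 7.0000.
Mean = α/β = 24.8/3.4 = 7.2941.

MAP = 7.0000, posterior mean = 7.2941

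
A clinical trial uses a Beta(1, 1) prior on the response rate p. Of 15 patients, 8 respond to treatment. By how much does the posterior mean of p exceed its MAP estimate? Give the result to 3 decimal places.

Posterior: Beta(1+8, 1+7) = Beta(9, 8).
Mode = (9−1)/(9+8−2) = 8/15 = 0.533.
With a flat prior the MAP equals the MLE, 8/15.
Mean = 9/(9+8) = 9/17 = 0.529.
Difference = 0.529 − 0.533 = -0.004.
The mean is pulled below the mode by the posterior's left skew.

-0.004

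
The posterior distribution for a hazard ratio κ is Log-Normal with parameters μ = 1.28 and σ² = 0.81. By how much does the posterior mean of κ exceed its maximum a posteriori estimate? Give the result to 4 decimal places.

Mode = exp(μ − σ²) = exp(0.47) = 1.6000.
Mean = exp(μ + σ²/2) = exp(1.685) = 5.3925.
Difference = 5.3925 − 1.6000 = 3.7925.
The mean is pulled above the mode by the posterior's right skew.

3.7925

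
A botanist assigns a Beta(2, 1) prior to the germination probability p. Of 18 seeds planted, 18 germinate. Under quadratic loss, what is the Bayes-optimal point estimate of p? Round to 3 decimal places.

Posterior: Beta(2+18, 1+0) = Beta(20, 1).
Since β = 1 ≤ 1 and α > 1, the Beta density is monotone increasing on [0,1]; the mode is at 1.
Mean = 20/(20+1) = 0.952.
Quadratic loss ⇒ the optimal estimator is the posterior mean.

0.952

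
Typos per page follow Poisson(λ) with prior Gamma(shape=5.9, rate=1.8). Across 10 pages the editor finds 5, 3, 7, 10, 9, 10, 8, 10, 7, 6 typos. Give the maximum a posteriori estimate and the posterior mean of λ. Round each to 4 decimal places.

Σ counts = 75. Posterior: Gamma(shape = 5.9+75 = 80.9, rate = 1.8+10 = 11.8).
Mode = (α−1)/β = 79.9/11.8 = 6.7712.
Mean = α/β = 80.9/11.8 = 6.8559.
Right-skewed posterior ⇒ mode < mean.

MAP = 6.7712; posterior mean = 6.8559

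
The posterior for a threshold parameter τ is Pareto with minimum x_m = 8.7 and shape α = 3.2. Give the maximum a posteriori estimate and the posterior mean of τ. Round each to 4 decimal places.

maximum a posteriori estimate = 8.7000, posterior mean = 12.6545

The Pareto density is strictly decreasing on [x_m, ∞), so the mode is x_m = 8.7000.
Mean = α·x_m/(α−1) = 3.2·8.7/2.2 = 12.6545.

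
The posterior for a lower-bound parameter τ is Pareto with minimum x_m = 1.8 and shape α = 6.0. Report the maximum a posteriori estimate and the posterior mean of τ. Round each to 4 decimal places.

The Pareto density is strictly decreasing on [x_m, ∞), so the mode is x_m = 1.8000.
Mean = α·x_m/(α−1) = 6.0·1.8/5.0 = 2.1600.

MAP = 1.8000, posterior mean = 2.1600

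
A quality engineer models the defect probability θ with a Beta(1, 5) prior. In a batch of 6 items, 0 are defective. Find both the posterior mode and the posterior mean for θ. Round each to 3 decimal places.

MAP: 0.000. Posterior mean: 0.083.

Posterior: Beta(1+0, 5+6) = Beta(1, 11).
Since α = 1 ≤ 1 and β > 1, the Beta density is monotone decreasing on [0,1]; the mode is at 0.
Mean = 1/(1+11) = 0.083.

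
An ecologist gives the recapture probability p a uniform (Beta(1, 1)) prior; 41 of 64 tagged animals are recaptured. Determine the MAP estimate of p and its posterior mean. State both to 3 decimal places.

Posterior: Beta(1+41, 1+23) = Beta(42, 24).
Mode = (42−1)/(42+24−2) = 41/64 = 0.641.
With a flat prior the MAP equals the MLE, 41/64.
Mean = 42/(42+24) = 42/66 = 0.636.
The posterior is left-skewed, so the mode exceeds the mean.

MAP estimate = 0.641, posterior mean = 0.636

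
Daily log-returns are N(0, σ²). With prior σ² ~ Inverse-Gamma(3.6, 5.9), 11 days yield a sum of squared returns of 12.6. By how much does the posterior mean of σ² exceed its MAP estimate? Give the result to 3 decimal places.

Posterior: Inverse-Gamma(shape = 3.6+11/2 = 9.1, scale = 5.9+12.6/2 = 12.2).
Mode = β/(α+1) = 12.2/10.1 = 1.208.
Mean = β/(α−1) = 12.2/8.1 = 1.506.
Difference = 1.506 − 1.208 = 0.298.

0.298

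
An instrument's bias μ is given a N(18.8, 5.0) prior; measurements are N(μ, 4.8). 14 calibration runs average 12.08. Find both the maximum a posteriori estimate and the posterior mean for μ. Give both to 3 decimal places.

MAP = 12.511, posterior mean = 12.511

Posterior for μ is Normal. Precision-weighted mean: (1/5.0·18.8 + 14/4.8·12.08) / (1/5.0 + 14/4.8) = 12.511.
A Normal posterior is symmetric, so mode = mean.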